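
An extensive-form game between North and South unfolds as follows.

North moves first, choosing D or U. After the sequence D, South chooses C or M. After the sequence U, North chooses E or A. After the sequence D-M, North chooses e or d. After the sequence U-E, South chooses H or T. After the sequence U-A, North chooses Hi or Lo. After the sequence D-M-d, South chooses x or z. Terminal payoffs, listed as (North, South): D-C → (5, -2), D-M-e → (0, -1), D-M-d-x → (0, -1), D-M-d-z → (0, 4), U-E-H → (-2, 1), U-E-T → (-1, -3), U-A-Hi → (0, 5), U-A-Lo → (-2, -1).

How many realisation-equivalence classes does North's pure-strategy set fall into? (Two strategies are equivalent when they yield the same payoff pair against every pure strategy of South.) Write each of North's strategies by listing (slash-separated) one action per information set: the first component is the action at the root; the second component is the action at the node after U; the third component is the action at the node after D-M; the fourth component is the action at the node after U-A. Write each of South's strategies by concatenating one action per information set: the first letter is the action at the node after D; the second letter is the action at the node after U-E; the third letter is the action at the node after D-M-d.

5

North has 16 pure strategies: D/E/e/Hi, D/E/e/Lo, D/E/d/Hi, D/E/d/Lo, D/A/e/Hi, D/A/e/Lo, D/A/d/Hi, D/A/d/Lo, U/E/e/Hi, U/E/e/Lo, U/E/d/Hi, U/E/d/Lo, U/A/e/Hi, U/A/e/Lo, U/A/d/Hi, U/A/d/Lo. Columns: CHx, CHz, CTx, CTz, MHx, MHz, MTx, MTz.
{D/E/e/Hi, D/E/e/Lo, D/A/e/Hi, D/A/e/Lo} → row (5,-2) (5,-2) (5,-2) (5,-2) (0,-1) (0,-1) (0,-1) (0,-1)
{D/E/d/Hi, D/E/d/Lo, D/A/d/Hi, D/A/d/Lo} → row (5,-2) (5,-2) (5,-2) (5,-2) (0,-1) (0,4) (0,-1) (0,4)
{U/E/e/Hi, U/E/e/Lo, U/E/d/Hi, U/E/d/Lo} → row (-2,1) (-2,1) (-1,-3) (-1,-3) (-2,1) (-2,1) (-1,-3) (-1,-3)
{U/A/e/Hi, U/A/d/Hi} → row (0,5) (0,5) (0,5) (0,5) (0,5) (0,5) (0,5) (0,5)
{U/A/e/Lo, U/A/d/Lo} → row (-2,-1) (-2,-1) (-2,-1) (-2,-1) (-2,-1) (-2,-1) (-2,-1) (-2,-1)
That's 5 distinct rows out of 16 strategies.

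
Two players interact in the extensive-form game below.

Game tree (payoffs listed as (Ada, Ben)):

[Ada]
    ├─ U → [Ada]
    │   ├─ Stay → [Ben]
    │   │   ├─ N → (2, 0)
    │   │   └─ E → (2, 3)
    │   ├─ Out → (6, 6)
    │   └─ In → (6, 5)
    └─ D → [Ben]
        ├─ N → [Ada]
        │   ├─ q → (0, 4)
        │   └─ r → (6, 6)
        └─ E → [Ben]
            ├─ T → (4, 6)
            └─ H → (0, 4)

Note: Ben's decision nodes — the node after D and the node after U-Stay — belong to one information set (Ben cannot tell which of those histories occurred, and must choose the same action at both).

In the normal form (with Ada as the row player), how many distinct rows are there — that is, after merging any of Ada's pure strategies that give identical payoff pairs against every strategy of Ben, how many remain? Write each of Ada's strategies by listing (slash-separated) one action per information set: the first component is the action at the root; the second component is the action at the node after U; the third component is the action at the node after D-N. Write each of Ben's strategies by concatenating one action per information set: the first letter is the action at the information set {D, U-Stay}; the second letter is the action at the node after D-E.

Ada has 12 pure strategies: U/Stay/q, U/Stay/r, U/Out/q, U/Out/r, U/In/q, U/In/r, D/Stay/q, D/Stay/r, D/Out/q, D/Out/r, D/In/q, D/In/r. Columns: NT, NH, ET, EH.
{U/Stay/q, U/Stay/r} → row (2,0) (2,0) (2,3) (2,3)
{U/Out/q, U/Out/r} → row (6,6) (6,6) (6,6) (6,6)
{U/In/q, U/In/r} → row (6,5) (6,5) (6,5) (6,5)
{D/Stay/q, D/Out/q, D/In/q} → row (0,4) (0,4) (4,6) (0,4)
{D/Stay/r, D/Out/r, D/In/r} → row (6,6) (6,6) (4,6) (0,4)
That's 5 distinct rows out of 12 strategies.

5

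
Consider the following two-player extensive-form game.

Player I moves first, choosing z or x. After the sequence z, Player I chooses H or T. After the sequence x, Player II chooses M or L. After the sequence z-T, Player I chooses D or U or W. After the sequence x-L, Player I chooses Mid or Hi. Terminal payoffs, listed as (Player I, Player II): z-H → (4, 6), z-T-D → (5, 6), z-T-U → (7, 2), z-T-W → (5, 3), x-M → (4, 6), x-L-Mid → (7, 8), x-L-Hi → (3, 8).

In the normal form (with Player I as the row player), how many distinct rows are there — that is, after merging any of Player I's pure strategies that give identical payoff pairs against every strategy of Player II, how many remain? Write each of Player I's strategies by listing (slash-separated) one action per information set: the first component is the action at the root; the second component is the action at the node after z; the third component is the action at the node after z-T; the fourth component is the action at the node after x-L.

Player I has 24 pure strategies: z/H/D/Mid, z/H/D/Hi, z/H/U/Mid, z/H/U/Hi, z/H/W/Mid, z/H/W/Hi, z/T/D/Mid, z/T/D/Hi, z/T/U/Mid, z/T/U/Hi, z/T/W/Mid, z/T/W/Hi, x/H/D/Mid, x/H/D/Hi, x/H/U/Mid, x/H/U/Hi, x/H/W/Mid, x/H/W/Hi, x/T/D/Mid, x/T/D/Hi, x/T/U/Mid, x/T/U/Hi, x/T/W/Mid, x/T/W/Hi. Columns: M, L.
{z/H/D/Mid, z/H/D/Hi, z/H/U/Mid, z/H/U/Hi, z/H/W/Mid, z/H/W/Hi} → row (4,6) (4,6)
{z/T/D/Mid, z/T/D/Hi} → row (5,6) (5,6)
{z/T/U/Mid, z/T/U/Hi} → row (7,2) (7,2)
{z/T/W/Mid, z/T/W/Hi} → row (5,3) (5,3)
{x/H/D/Mid, x/H/U/Mid, x/H/W/Mid, x/T/D/Mid, x/T/U/Mid, x/T/W/Mid} → row (4,6) (7,8)
{x/H/D/Hi, x/H/U/Hi, x/H/W/Hi, x/T/D/Hi, x/T/U/Hi, x/T/W/Hi} → row (4,6) (3,8)
That's 6 distinct rows out of 24 strategies.

6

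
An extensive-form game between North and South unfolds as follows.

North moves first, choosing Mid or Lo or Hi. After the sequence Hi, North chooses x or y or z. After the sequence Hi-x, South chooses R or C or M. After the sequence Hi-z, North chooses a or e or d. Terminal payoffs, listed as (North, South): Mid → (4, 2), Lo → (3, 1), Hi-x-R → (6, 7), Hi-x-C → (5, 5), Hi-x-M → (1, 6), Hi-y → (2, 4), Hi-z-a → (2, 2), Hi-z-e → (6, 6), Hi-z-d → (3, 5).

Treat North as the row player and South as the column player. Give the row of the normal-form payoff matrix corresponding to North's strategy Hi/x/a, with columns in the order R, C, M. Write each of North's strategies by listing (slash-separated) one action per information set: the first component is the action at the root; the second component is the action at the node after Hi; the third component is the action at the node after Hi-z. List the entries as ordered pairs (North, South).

(6,7) (5,5) (1,6)

vs R: North plays Hi → North plays x at [Hi] → South plays R at [Hi-x] → (6, 7)
vs C: North plays Hi → North plays x at [Hi] → South plays C at [Hi-x] → (5, 5)
vs M: North plays Hi → North plays x at [Hi] → South plays M at [Hi-x] → (1, 6)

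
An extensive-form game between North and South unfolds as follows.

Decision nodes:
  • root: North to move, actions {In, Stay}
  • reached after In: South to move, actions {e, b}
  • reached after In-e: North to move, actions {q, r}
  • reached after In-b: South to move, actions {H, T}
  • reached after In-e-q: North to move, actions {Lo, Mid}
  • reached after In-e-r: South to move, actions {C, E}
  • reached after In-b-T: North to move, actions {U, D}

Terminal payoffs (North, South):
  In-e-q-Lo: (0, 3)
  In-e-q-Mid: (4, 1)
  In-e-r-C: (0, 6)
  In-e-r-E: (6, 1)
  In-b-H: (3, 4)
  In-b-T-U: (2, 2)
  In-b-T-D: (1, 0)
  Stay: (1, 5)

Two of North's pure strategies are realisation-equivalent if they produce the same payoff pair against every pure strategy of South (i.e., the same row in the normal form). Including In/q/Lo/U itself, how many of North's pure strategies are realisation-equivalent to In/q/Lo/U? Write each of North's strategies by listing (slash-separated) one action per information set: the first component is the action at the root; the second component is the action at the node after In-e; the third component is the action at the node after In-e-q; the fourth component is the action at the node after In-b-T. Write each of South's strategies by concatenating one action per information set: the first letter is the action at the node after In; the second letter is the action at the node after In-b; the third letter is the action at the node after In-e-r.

1

Row for In/q/Lo/U (columns eHC, eHE, eTC, eTE, bHC, bHE, bTC, bTE): (0,3) (0,3) (0,3) (0,3) (3,4) (3,4) (2,2) (2,2).
Every one of North's information sets is on the play path for some reply by South when North follows In/q/Lo/U.
Changing the action at any of them therefore changes at least one column, so only In/q/Lo/U itself gives this row.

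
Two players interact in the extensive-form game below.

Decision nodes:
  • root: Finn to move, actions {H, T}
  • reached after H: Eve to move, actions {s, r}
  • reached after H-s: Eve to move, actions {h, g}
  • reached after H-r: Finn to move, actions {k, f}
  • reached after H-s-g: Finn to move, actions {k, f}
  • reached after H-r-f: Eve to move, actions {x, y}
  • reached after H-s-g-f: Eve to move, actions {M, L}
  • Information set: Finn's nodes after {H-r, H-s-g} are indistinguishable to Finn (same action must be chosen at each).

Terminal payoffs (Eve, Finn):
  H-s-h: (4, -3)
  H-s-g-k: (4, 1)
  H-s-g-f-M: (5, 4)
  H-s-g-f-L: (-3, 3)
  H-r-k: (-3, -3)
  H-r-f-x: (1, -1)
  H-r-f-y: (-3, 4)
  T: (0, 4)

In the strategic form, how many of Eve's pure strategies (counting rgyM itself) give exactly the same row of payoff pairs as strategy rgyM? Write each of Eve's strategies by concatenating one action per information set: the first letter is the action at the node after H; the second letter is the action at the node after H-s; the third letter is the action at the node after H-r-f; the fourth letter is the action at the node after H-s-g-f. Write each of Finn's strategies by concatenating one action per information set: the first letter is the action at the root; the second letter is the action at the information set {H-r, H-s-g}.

Row for rgyM (columns Hk, Hf, Tk, Tf): (-3,-3) (-3,4) (0,4) (0,4).
Under rgyM, Eve's choice at the node after H-s and at the node after H-s-g-f can never be reached regardless of what Finn does, so varying those choices leaves every outcome unchanged.
Holding the reachable choices fixed and varying the unreachable ones freely already gives 2 × 2 = 4 equivalent strategies.
No other strategy reproduces this row, so those 4 are the full class: rhyM, rhyL, rgyM, rgyL.

4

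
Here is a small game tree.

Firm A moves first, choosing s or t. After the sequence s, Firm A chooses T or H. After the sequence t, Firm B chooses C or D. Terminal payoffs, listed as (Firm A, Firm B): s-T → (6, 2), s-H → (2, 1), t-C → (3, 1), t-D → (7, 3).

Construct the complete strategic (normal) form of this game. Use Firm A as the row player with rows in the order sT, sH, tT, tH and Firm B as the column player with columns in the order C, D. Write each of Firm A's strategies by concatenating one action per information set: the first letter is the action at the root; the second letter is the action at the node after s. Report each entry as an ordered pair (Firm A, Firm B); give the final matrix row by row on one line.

sT: (6,2) (6,2) | sH: (2,1) (2,1) | tT: (3,1) (7,3) | tH: (3,1) (7,3)

Row sT: C→(6,2), D→(6,2)
Row sH: C→(2,1), D→(2,1)
Row tT: C→(3,1), D→(7,3)
Row tH: C→(3,1), D→(7,3)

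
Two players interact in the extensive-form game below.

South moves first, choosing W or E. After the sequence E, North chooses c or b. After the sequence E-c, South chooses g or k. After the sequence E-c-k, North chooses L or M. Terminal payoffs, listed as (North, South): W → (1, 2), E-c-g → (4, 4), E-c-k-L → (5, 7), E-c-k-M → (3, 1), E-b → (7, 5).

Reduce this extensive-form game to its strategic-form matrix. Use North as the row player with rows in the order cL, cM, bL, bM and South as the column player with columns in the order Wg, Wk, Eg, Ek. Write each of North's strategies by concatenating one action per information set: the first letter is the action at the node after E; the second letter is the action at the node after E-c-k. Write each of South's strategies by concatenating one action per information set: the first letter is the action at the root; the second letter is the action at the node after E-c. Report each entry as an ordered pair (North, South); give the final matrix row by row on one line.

cL: (1,2) (1,2) (4,4) (5,7) | cM: (1,2) (1,2) (4,4) (3,1) | bL: (1,2) (1,2) (7,5) (7,5) | bM: (1,2) (1,2) (7,5) (7,5)

           Wg       Wk       Eg       Ek
  cL    (1,2)    (1,2)    (4,4)    (5,7)
  cM    (1,2)    (1,2)    (4,4)    (3,1)
  bL    (1,2)    (1,2)    (7,5)    (7,5)
  bM    (1,2)    (1,2)    (7,5)    (7,5)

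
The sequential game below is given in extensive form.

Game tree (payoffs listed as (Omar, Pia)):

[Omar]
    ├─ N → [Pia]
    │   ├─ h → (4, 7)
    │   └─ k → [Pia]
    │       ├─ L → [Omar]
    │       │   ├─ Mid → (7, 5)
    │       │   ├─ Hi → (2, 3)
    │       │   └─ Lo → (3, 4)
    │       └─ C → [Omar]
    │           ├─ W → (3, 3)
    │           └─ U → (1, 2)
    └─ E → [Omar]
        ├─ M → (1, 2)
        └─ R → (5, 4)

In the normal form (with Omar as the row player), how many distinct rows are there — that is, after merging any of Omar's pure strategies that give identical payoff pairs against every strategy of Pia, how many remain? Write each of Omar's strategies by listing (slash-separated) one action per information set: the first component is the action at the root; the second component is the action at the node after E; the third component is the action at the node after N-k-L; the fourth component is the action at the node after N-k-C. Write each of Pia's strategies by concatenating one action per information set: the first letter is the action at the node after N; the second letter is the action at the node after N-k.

8

Omar has 24 pure strategies: N/M/Mid/W, N/M/Mid/U, N/M/Hi/W, N/M/Hi/U, N/M/Lo/W, N/M/Lo/U, N/R/Mid/W, N/R/Mid/U, N/R/Hi/W, N/R/Hi/U, N/R/Lo/W, N/R/Lo/U, E/M/Mid/W, E/M/Mid/U, E/M/Hi/W, E/M/Hi/U, E/M/Lo/W, E/M/Lo/U, E/R/Mid/W, E/R/Mid/U, E/R/Hi/W, E/R/Hi/U, E/R/Lo/W, E/R/Lo/U. Columns: hL, hC, kL, kC.
{N/M/Mid/W, N/R/Mid/W} → row (4,7) (4,7) (7,5) (3,3)
{N/M/Mid/U, N/R/Mid/U} → row (4,7) (4,7) (7,5) (1,2)
{N/M/Hi/W, N/R/Hi/W} → row (4,7) (4,7) (2,3) (3,3)
{N/M/Hi/U, N/R/Hi/U} → row (4,7) (4,7) (2,3) (1,2)
{N/M/Lo/W, N/R/Lo/W} → row (4,7) (4,7) (3,4) (3,3)
{N/M/Lo/U, N/R/Lo/U} → row (4,7) (4,7) (3,4) (1,2)
{E/M/Mid/W, E/M/Mid/U, E/M/Hi/W, E/M/Hi/U, E/M/Lo/W, E/M/Lo/U} → row (1,2) (1,2) (1,2) (1,2)
{E/R/Mid/W, E/R/Mid/U, E/R/Hi/W, E/R/Hi/U, E/R/Lo/W, E/R/Lo/U} → row (5,4) (5,4) (5,4) (5,4)
That's 8 distinct rows out of 24 strategies.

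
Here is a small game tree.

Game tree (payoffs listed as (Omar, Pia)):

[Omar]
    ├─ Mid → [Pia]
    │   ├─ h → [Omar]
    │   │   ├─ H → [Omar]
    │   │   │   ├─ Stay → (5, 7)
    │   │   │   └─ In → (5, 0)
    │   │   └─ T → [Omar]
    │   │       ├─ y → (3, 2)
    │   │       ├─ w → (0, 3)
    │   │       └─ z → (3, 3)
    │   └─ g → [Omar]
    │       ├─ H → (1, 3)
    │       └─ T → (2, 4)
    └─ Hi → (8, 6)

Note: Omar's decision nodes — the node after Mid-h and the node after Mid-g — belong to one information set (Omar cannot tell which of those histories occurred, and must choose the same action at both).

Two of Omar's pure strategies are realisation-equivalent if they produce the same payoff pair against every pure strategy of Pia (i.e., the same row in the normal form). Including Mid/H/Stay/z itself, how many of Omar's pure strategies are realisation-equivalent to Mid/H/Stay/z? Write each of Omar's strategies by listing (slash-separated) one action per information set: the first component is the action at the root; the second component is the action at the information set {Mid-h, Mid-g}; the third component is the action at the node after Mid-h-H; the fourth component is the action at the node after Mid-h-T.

3

Row for Mid/H/Stay/z (columns h, g): (5,7) (1,3).
Under Mid/H/Stay/z, Omar's choice at the node after Mid-h-T can never be reached regardless of what Pia does, so varying those choices leaves every outcome unchanged.
Holding the reachable choices fixed and varying the unreachable one freely already gives 3 equivalent strategies.
No other strategy reproduces this row, so those 3 are the full class: Mid/H/Stay/y, Mid/H/Stay/w, Mid/H/Stay/z.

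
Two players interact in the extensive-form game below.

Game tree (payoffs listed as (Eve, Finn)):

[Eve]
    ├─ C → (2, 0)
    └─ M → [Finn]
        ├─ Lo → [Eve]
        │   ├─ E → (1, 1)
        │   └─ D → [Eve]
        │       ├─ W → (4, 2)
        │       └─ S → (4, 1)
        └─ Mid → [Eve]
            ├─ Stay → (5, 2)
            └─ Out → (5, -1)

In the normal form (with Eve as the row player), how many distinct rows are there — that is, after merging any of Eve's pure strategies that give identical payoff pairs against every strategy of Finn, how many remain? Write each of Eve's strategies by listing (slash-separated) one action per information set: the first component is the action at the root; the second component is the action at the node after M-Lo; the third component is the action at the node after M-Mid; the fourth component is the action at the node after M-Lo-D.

Eve has 16 pure strategies: C/E/Stay/W, C/E/Stay/S, C/E/Out/W, C/E/Out/S, C/D/Stay/W, C/D/Stay/S, C/D/Out/W, C/D/Out/S, M/E/Stay/W, M/E/Stay/S, M/E/Out/W, M/E/Out/S, M/D/Stay/W, M/D/Stay/S, M/D/Out/W, M/D/Out/S. Columns: Lo, Mid.
{C/E/Stay/W, C/E/Stay/S, C/E/Out/W, C/E/Out/S, C/D/Stay/W, C/D/Stay/S, C/D/Out/W, C/D/Out/S} → row (2,0) (2,0)
{M/E/Stay/W, M/E/Stay/S} → row (1,1) (5,2)
{M/E/Out/W, M/E/Out/S} → row (1,1) (5,-1)
{M/D/Stay/W} → row (4,2) (5,2)
{M/D/Stay/S} → row (4,1) (5,2)
{M/D/Out/W} → row (4,2) (5,-1)
{M/D/Out/S} → row (4,1) (5,-1)
That's 7 distinct rows out of 16 strategies.

7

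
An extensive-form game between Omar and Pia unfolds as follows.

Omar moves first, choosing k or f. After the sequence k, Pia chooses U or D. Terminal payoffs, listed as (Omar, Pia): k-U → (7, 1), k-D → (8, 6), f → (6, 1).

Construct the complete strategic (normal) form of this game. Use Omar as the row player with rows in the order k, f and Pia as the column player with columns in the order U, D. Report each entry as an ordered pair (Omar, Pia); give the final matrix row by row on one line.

            U        D
   k    (7,1)    (8,6)
   f    (6,1)    (6,1)

k: (7,1) (8,6) | f: (6,1) (6,1)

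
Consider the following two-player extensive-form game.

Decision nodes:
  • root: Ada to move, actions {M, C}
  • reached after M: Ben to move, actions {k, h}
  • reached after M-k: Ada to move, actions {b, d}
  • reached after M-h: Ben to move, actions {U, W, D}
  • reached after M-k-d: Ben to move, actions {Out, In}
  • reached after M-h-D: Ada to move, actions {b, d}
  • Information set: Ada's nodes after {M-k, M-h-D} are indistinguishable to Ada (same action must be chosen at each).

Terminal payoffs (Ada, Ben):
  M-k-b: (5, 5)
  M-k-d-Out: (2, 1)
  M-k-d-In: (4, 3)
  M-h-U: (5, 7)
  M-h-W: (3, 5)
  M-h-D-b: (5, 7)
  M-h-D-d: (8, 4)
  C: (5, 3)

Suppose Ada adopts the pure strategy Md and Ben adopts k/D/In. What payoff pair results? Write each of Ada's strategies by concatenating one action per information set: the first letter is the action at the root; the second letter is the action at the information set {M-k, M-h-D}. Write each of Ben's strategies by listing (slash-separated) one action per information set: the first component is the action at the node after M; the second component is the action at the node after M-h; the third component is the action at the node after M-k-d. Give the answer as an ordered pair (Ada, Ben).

(4, 3)

Trace the play path from the root:
  Ada plays M
  Ben plays k at [M]
  Ada plays d at [M-k]
  Ben plays In at [M-k-d]
→ terminal payoff (4, 3).
(Ben's choice at the node after M-h is never reached on this path, so it doesn't affect the outcome.)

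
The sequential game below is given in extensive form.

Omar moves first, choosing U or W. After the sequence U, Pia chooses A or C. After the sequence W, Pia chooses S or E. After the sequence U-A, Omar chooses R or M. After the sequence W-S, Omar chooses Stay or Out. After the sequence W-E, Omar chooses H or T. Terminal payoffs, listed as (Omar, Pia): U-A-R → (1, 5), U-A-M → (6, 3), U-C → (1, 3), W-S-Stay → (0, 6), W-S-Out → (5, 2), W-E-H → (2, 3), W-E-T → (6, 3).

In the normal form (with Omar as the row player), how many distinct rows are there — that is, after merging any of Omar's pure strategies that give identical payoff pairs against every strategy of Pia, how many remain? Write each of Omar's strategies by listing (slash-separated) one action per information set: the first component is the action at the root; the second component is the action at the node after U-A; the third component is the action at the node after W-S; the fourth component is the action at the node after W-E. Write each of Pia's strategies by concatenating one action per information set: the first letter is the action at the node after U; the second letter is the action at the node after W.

6

Omar has 16 pure strategies: U/R/Stay/H, U/R/Stay/T, U/R/Out/H, U/R/Out/T, U/M/Stay/H, U/M/Stay/T, U/M/Out/H, U/M/Out/T, W/R/Stay/H, W/R/Stay/T, W/R/Out/H, W/R/Out/T, W/M/Stay/H, W/M/Stay/T, W/M/Out/H, W/M/Out/T. Columns: AS, AE, CS, CE.
{U/R/Stay/H, U/R/Stay/T, U/R/Out/H, U/R/Out/T} → row (1,5) (1,5) (1,3) (1,3)
{U/M/Stay/H, U/M/Stay/T, U/M/Out/H, U/M/Out/T} → row (6,3) (6,3) (1,3) (1,3)
{W/R/Stay/H, W/M/Stay/H} → row (0,6) (2,3) (0,6) (2,3)
{W/R/Stay/T, W/M/Stay/T} → row (0,6) (6,3) (0,6) (6,3)
{W/R/Out/H, W/M/Out/H} → row (5,2) (2,3) (5,2) (2,3)
{W/R/Out/T, W/M/Out/T} → row (5,2) (6,3) (5,2) (6,3)
That's 6 distinct rows out of 16 strategies.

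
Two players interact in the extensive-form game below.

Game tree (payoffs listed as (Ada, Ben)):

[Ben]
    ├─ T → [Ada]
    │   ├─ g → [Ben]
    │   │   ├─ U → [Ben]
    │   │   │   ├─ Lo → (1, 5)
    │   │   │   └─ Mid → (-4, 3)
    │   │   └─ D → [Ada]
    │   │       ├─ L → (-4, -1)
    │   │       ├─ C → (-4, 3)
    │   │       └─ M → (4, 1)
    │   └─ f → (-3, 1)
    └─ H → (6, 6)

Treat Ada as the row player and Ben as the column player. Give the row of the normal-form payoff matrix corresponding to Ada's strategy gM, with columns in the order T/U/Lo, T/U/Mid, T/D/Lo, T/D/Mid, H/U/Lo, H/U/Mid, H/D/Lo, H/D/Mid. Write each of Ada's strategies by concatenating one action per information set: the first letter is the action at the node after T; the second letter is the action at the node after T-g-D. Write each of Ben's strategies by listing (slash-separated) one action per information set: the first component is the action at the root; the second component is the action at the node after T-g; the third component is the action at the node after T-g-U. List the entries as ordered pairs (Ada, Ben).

(1,5) (-4,3) (4,1) (4,1) (6,6) (6,6) (6,6) (6,6)

vs T/U/Lo: Ben plays T → Ada plays g at [T] → Ben plays U at [T-g] → Ben plays Lo at [T-g-U] → (1, 5)
vs T/U/Mid: Ben plays T → Ada plays g at [T] → Ben plays U at [T-g] → Ben plays Mid at [T-g-U] → (-4, 3)
vs T/D/Lo: Ben plays T → Ada plays g at [T] → Ben plays D at [T-g] → Ada plays M at [T-g-D] → (4, 1)
vs T/D/Mid: Ben plays T → Ada plays g at [T] → Ben plays D at [T-g] → Ada plays M at [T-g-D] → (4, 1)
vs H/U/Lo: Ben plays H → (6, 6)
vs H/U/Mid: Ben plays H → (6, 6)
vs H/D/Lo: Ben plays H → (6, 6)
vs H/D/Mid: Ben plays H → (6, 6)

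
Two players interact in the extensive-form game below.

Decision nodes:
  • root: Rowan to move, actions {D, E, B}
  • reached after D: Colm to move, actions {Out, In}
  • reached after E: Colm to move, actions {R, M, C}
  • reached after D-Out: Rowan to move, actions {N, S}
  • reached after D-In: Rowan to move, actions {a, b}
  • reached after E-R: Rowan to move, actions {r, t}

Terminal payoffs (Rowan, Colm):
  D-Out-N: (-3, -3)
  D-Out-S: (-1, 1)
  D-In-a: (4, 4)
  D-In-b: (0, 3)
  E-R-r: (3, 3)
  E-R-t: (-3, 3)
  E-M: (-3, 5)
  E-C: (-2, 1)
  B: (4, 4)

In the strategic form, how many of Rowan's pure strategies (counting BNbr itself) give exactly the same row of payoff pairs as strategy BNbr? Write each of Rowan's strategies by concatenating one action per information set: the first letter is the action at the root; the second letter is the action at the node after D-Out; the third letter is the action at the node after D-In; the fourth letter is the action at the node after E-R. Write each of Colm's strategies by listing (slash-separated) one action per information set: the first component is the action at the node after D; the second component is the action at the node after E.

Row for BNbr (columns Out/R, Out/M, Out/C, In/R, In/M, In/C): (4,4) (4,4) (4,4) (4,4) (4,4) (4,4).
Under BNbr, Rowan's choice at the node after D-Out and at the node after D-In and at the node after E-R can never be reached regardless of what Colm does, so varying those choices leaves every outcome unchanged.
Holding the reachable choices fixed and varying the unreachable ones freely already gives 2 × 2 × 2 = 8 equivalent strategies.
No other strategy reproduces this row, so those 8 are the full class: BNar, BNat, BNbr, BNbt, BSar, BSat, BSbr, BSbt.

8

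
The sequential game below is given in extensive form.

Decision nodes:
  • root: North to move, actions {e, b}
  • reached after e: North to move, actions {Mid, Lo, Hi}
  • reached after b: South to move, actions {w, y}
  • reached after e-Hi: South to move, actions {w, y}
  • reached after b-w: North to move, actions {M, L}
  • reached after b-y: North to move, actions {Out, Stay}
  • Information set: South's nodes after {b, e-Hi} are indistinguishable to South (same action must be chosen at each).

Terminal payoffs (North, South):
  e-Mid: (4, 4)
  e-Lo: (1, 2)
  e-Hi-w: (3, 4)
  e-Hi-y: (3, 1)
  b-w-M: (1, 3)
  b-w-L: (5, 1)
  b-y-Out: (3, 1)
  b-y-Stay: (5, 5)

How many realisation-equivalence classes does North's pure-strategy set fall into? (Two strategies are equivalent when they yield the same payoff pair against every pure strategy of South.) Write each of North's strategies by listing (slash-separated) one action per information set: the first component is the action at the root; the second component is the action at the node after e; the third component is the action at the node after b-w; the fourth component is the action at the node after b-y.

North has 24 pure strategies: e/Mid/M/Out, e/Mid/M/Stay, e/Mid/L/Out, e/Mid/L/Stay, e/Lo/M/Out, e/Lo/M/Stay, e/Lo/L/Out, e/Lo/L/Stay, e/Hi/M/Out, e/Hi/M/Stay, e/Hi/L/Out, e/Hi/L/Stay, b/Mid/M/Out, b/Mid/M/Stay, b/Mid/L/Out, b/Mid/L/Stay, b/Lo/M/Out, b/Lo/M/Stay, b/Lo/L/Out, b/Lo/L/Stay, b/Hi/M/Out, b/Hi/M/Stay, b/Hi/L/Out, b/Hi/L/Stay. Columns: w, y.
{e/Mid/M/Out, e/Mid/M/Stay, e/Mid/L/Out, e/Mid/L/Stay} → row (4,4) (4,4)
{e/Lo/M/Out, e/Lo/M/Stay, e/Lo/L/Out, e/Lo/L/Stay} → row (1,2) (1,2)
{e/Hi/M/Out, e/Hi/M/Stay, e/Hi/L/Out, e/Hi/L/Stay} → row (3,4) (3,1)
{b/Mid/M/Out, b/Lo/M/Out, b/Hi/M/Out} → row (1,3) (3,1)
{b/Mid/M/Stay, b/Lo/M/Stay, b/Hi/M/Stay} → row (1,3) (5,5)
{b/Mid/L/Out, b/Lo/L/Out, b/Hi/L/Out} → row (5,1) (3,1)
{b/Mid/L/Stay, b/Lo/L/Stay, b/Hi/L/Stay} → row (5,1) (5,5)
That's 7 distinct rows out of 24 strategies.

7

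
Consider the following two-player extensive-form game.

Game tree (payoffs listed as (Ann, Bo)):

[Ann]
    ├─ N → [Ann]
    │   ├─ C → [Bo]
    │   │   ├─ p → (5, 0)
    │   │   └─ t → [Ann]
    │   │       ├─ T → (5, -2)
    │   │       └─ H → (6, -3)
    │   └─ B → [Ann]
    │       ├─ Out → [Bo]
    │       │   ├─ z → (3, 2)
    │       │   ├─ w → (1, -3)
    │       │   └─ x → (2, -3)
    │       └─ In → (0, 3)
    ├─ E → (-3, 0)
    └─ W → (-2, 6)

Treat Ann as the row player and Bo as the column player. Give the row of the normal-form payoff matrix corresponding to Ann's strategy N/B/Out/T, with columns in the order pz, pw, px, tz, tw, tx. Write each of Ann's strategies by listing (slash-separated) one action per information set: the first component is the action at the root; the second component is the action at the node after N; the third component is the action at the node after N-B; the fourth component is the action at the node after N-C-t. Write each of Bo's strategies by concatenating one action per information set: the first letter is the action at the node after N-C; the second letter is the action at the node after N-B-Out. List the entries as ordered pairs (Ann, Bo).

(3,2) (1,-3) (2,-3) (3,2) (1,-3) (2,-3)

vs pz: Ann plays N → Ann plays B at [N] → Ann plays Out at [N-B] → Bo plays z at [N-B-Out] → (3, 2)
vs pw: Ann plays N → Ann plays B at [N] → Ann plays Out at [N-B] → Bo plays w at [N-B-Out] → (1, -3)
vs px: Ann plays N → Ann plays B at [N] → Ann plays Out at [N-B] → Bo plays x at [N-B-Out] → (2, -3)
vs tz: Ann plays N → Ann plays B at [N] → Ann plays Out at [N-B] → Bo plays z at [N-B-Out] → (3, 2)
vs tw: Ann plays N → Ann plays B at [N] → Ann plays Out at [N-B] → Bo plays w at [N-B-Out] → (1, -3)
vs tx: Ann plays N → Ann plays B at [N] → Ann plays Out at [N-B] → Bo plays x at [N-B-Out] → (2, -3)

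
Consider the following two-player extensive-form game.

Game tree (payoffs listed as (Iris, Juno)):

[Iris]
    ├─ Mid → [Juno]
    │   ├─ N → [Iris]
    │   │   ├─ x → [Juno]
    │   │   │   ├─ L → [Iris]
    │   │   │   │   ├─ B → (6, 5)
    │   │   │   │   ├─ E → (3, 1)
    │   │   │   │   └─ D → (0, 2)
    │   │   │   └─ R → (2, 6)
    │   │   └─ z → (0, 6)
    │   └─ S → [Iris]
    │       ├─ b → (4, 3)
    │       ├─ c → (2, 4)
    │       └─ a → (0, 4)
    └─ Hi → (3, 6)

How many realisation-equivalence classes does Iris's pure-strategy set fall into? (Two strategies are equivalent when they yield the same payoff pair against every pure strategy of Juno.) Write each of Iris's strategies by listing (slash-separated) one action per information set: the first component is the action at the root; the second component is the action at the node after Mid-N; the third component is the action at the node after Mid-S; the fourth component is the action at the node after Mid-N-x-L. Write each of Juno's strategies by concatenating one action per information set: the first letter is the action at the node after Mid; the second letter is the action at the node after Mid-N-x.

13

Iris has 36 pure strategies: Mid/x/b/B, Mid/x/b/E, Mid/x/b/D, Mid/x/c/B, Mid/x/c/E, Mid/x/c/D, Mid/x/a/B, Mid/x/a/E, Mid/x/a/D, Mid/z/b/B, Mid/z/b/E, Mid/z/b/D, Mid/z/c/B, Mid/z/c/E, Mid/z/c/D, Mid/z/a/B, Mid/z/a/E, Mid/z/a/D, Hi/x/b/B, Hi/x/b/E, Hi/x/b/D, Hi/x/c/B, Hi/x/c/E, Hi/x/c/D, Hi/x/a/B, Hi/x/a/E, Hi/x/a/D, Hi/z/b/B, Hi/z/b/E, Hi/z/b/D, Hi/z/c/B, Hi/z/c/E, Hi/z/c/D, Hi/z/a/B, Hi/z/a/E, Hi/z/a/D. Columns: NL, NR, SL, SR.
{Mid/x/b/B} → row (6,5) (2,6) (4,3) (4,3)
{Mid/x/b/E} → row (3,1) (2,6) (4,3) (4,3)
{Mid/x/b/D} → row (0,2) (2,6) (4,3) (4,3)
{Mid/x/c/B} → row (6,5) (2,6) (2,4) (2,4)
{Mid/x/c/E} → row (3,1) (2,6) (2,4) (2,4)
{Mid/x/c/D} → row (0,2) (2,6) (2,4) (2,4)
{Mid/x/a/B} → row (6,5) (2,6) (0,4) (0,4)
{Mid/x/a/E} → row (3,1) (2,6) (0,4) (0,4)
{Mid/x/a/D} → row (0,2) (2,6) (0,4) (0,4)
{Mid/z/b/B, Mid/z/b/E, Mid/z/b/D} → row (0,6) (0,6) (4,3) (4,3)
{Mid/z/c/B, Mid/z/c/E, Mid/z/c/D} → row (0,6) (0,6) (2,4) (2,4)
{Mid/z/a/B, Mid/z/a/E, Mid/z/a/D} → row (0,6) (0,6) (0,4) (0,4)
{Hi/x/b/B, Hi/x/b/E, Hi/x/b/D, Hi/x/c/B, Hi/x/c/E, Hi/x/c/D, Hi/x/a/B, Hi/x/a/E, Hi/x/a/D, Hi/z/b/B, Hi/z/b/E, Hi/z/b/D, Hi/z/c/B, Hi/z/c/E, Hi/z/c/D, Hi/z/a/B, Hi/z/a/E, Hi/z/a/D} → row (3,6) (3,6) (3,6) (3,6)
That's 13 distinct rows out of 36 strategies.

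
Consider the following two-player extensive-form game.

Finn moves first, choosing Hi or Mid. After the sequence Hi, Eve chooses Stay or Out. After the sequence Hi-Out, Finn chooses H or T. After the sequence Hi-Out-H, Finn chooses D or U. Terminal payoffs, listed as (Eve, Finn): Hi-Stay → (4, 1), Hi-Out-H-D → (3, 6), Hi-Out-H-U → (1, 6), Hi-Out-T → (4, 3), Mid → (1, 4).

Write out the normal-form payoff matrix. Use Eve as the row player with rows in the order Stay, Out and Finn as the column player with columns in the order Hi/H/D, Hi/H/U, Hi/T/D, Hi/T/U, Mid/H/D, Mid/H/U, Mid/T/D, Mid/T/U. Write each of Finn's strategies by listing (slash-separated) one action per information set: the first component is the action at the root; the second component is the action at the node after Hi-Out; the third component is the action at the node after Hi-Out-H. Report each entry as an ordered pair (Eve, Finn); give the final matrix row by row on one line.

       Hi/H/D   Hi/H/U   Hi/T/D   Hi/T/U  Mid/H/D  Mid/H/U  Mid/T/D  Mid/T/U
Stay    (4,1)    (4,1)    (4,1)    (4,1)    (1,4)    (1,4)    (1,4)    (1,4)
 Out    (3,6)    (1,6)    (4,3)    (4,3)    (1,4)    (1,4)    (1,4)    (1,4)

Stay: (4,1) (4,1) (4,1) (4,1) (1,4) (1,4) (1,4) (1,4) | Out: (3,6) (1,6) (4,3) (4,3) (1,4) (1,4) (1,4) (1,4)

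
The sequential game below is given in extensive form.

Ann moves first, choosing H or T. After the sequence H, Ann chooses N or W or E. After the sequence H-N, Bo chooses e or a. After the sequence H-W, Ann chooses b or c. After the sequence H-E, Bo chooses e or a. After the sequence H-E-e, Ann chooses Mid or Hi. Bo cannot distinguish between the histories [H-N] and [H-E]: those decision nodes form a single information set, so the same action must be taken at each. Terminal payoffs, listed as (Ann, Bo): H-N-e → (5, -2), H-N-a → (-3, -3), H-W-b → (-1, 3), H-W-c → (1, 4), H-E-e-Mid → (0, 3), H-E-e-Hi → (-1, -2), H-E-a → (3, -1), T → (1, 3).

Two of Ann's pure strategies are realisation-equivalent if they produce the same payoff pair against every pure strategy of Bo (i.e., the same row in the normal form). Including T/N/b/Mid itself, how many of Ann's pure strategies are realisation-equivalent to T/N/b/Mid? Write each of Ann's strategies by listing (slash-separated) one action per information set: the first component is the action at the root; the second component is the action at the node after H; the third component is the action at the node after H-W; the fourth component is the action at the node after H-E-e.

12

Row for T/N/b/Mid (columns e, a): (1,3) (1,3).
Under T/N/b/Mid, Ann's choice at the node after H and at the node after H-W and at the node after H-E-e can never be reached regardless of what Bo does, so varying those choices leaves every outcome unchanged.
Holding the reachable choices fixed and varying the unreachable ones freely already gives 3 × 2 × 2 = 12 equivalent strategies.
No other strategy reproduces this row, so those 12 are the full class: T/N/b/Mid, T/N/b/Hi, T/N/c/Mid, T/N/c/Hi, T/W/b/Mid, T/W/b/Hi, T/W/c/Mid, T/W/c/Hi, T/E/b/Mid, T/E/b/Hi, T/E/c/Mid, T/E/c/Hi.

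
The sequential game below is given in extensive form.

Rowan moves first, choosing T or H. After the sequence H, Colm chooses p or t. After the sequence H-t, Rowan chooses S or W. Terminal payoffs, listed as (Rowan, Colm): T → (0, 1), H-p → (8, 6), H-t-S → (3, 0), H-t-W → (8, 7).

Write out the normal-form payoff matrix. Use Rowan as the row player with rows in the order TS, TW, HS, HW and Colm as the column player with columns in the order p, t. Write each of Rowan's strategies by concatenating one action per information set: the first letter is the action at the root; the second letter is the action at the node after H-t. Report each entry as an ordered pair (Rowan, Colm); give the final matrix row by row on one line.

            p        t
  TS    (0,1)    (0,1)
  TW    (0,1)    (0,1)
  HS    (8,6)    (3,0)
  HW    (8,6)    (8,7)

TS: (0,1) (0,1) | TW: (0,1) (0,1) | HS: (8,6) (3,0) | HW: (8,6) (8,7)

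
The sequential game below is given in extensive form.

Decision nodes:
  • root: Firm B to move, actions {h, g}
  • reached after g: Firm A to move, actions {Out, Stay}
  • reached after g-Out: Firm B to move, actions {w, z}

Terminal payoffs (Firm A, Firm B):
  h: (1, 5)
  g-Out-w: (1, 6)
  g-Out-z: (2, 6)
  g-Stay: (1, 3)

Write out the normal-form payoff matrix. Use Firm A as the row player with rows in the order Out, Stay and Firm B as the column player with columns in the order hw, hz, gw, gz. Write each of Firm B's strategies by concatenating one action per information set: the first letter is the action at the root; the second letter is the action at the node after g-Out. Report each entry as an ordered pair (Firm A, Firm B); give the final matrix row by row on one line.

           hw       hz       gw       gz
 Out    (1,5)    (1,5)    (1,6)    (2,6)
Stay    (1,5)    (1,5)    (1,3)    (1,3)

Out: (1,5) (1,5) (1,6) (2,6) | Stay: (1,5) (1,5) (1,3) (1,3)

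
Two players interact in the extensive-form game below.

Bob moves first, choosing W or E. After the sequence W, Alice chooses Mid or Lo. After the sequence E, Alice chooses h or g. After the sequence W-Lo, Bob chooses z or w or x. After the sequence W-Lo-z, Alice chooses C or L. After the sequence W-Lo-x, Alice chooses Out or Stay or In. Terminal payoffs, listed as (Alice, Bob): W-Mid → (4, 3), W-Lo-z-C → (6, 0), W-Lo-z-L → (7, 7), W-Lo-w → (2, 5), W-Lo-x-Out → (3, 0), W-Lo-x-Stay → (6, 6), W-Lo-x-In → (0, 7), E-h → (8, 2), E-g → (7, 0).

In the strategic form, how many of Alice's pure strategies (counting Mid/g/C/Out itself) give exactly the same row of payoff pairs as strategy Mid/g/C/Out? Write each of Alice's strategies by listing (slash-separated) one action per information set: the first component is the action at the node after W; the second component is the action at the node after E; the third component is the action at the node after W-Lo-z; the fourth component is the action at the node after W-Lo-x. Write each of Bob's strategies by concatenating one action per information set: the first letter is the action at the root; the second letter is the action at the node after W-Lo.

Row for Mid/g/C/Out (columns Wz, Ww, Wx, Ez, Ew, Ex): (4,3) (4,3) (4,3) (7,0) (7,0) (7,0).
Under Mid/g/C/Out, Alice's choice at the node after W-Lo-z and at the node after W-Lo-x can never be reached regardless of what Bob does, so varying those choices leaves every outcome unchanged.
Holding the reachable choices fixed and varying the unreachable ones freely already gives 2 × 3 = 6 equivalent strategies.
No other strategy reproduces this row, so those 6 are the full class: Mid/g/C/Out, Mid/g/C/Stay, Mid/g/C/In, Mid/g/L/Out, Mid/g/L/Stay, Mid/g/L/In.

6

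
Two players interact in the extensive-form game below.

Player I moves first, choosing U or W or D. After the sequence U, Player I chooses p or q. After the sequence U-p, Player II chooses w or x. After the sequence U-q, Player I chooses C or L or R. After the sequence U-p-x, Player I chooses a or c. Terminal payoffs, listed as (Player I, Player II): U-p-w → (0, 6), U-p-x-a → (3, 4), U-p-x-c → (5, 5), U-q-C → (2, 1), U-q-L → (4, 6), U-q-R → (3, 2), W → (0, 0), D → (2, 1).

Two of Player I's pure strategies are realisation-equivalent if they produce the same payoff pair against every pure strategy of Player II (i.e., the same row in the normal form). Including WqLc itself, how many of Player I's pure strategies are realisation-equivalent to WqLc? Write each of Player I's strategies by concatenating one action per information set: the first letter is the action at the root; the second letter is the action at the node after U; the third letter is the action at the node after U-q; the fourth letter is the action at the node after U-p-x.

12

Row for WqLc (columns w, x): (0,0) (0,0).
Under WqLc, Player I's choice at the node after U and at the node after U-q and at the node after U-p-x can never be reached regardless of what Player II does, so varying those choices leaves every outcome unchanged.
Holding the reachable choices fixed and varying the unreachable ones freely already gives 2 × 3 × 2 = 12 equivalent strategies.
No other strategy reproduces this row, so those 12 are the full class: WpCa, WpCc, WpLa, WpLc, WpRa, WpRc, WqCa, WqCc, WqLa, WqLc, WqRa, WqRc.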